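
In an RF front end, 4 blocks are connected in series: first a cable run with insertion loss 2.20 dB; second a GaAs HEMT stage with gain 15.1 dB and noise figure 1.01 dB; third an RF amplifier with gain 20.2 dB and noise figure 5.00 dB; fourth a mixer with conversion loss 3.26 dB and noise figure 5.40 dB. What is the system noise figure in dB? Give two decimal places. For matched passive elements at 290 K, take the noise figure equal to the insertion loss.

Convert to linear (a loss of L dB is a gain of −L dB): F_i = 10^(NF_i/10), G_i = 10^(G_i,dB/10)
  Stage 1: F_1 = 10^(2.20/10) = 1.660, G_1 = 10^(−2.20/10) = 0.6026
  Stage 2: F_2 = 10^(1.01/10) = 1.262, G_2 = 10^(15.1/10) = 32.36
  Stage 3: F_3 = 10^(5.00/10) = 3.162, G_3 = 10^(20.2/10) = 104.7
  Stage 4: F_4 = 10^(5.40/10) = 3.467, G_4 = 10^(−3.26/10) = 0.4721
Friis cascade:
  F = 1.660 + (1.262 − 1)/0.6026 + (3.162 − 1)/19.50 + (3.467 − 1)/2042 = 2.206
NF = 10 log₁₀(2.206) = 3.44 dB

3.44 dB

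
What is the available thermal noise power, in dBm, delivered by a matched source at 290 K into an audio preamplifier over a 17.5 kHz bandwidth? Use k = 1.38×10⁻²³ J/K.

P_n = kTB = 1.38×10⁻²³ × 290 × 1.75×10⁴ = 7.00×10⁻¹⁷ W
In dBm: 10 log₁₀(7.00×10⁻¹⁷ / 10⁻³) = −131.5 dBm

−131.5 dBm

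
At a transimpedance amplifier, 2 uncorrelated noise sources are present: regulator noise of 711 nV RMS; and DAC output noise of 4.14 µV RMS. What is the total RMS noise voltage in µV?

4.20 µV

Uncorrelated sources add in power (mean-square): V_tot = √(ΣV_i²)
V_tot = √[(7.11×10⁻⁷)² + (4.14×10⁻⁶)²] = 4.20×10⁻⁶ V = 4.20 µV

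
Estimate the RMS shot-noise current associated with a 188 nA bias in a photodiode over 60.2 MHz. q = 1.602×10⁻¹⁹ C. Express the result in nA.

I_n = √(2qI·B)
2qI·B = 2 × 1.602×10⁻¹⁹ × 1.88×10⁻⁷ × 6.02×10⁷ = 3.63×10⁻¹⁸ A²
I_n = √(3.63×10⁻¹⁸) = 1.90×10⁻⁹ A = 1.90 nA

1.90 nA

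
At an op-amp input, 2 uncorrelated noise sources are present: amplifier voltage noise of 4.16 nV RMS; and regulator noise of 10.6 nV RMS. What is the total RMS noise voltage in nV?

11.4 nV

Uncorrelated sources add in power (mean-square): V_tot = √(ΣV_i²)
V_tot = √[(4.16×10⁻⁹)² + (1.06×10⁻⁸)²] = 1.14×10⁻⁸ V = 11.4 nV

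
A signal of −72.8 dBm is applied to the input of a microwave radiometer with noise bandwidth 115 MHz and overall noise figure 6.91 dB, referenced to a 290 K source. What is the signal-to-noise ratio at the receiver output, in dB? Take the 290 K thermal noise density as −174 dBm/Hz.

13.7 dB

Noise floor: N = −174 + 10 log₁₀(B) + NF
10 log₁₀(1.15×10⁸) = 80.61 dB
N = −174 + 80.61 + 6.91 = −86.48 dBm
SNR = P_sig − N = −72.8 − (−86.48) = 13.68 dB → 13.7 dB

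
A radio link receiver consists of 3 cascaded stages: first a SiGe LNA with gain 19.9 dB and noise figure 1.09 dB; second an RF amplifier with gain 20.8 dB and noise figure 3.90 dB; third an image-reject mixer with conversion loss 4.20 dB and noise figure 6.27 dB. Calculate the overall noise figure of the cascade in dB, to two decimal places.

Convert to linear (a loss of L dB is a gain of −L dB): F_i = 10^(NF_i/10), G_i = 10^(G_i,dB/10)
  Stage 1: F_1 = 10^(1.09/10) = 1.285, G_1 = 10^(19.9/10) = 97.72
  Stage 2: F_2 = 10^(3.90/10) = 2.455, G_2 = 10^(20.8/10) = 120.2
  Stage 3: F_3 = 10^(6.27/10) = 4.236, G_3 = 10^(−4.20/10) = 0.3802
Friis cascade:
  F = 1.285 + (2.455 − 1)/97.72 + (4.236 − 1)/1.175×10⁴ = 1.300
NF = 10 log₁₀(1.300) = 1.14 dB

1.14 dB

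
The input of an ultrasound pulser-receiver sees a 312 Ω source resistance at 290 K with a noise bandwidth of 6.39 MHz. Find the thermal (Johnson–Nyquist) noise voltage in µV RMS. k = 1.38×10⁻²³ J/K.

5.65 µV

V_n = √(4kTRB)
4kTRB = 4 × 1.38×10⁻²³ × 290 × 3.12×10² × 6.39×10⁶ = 3.19×10⁻¹¹ V²
V_n = √(3.19×10⁻¹¹) = 5.65×10⁻⁶ V = 5.65 µV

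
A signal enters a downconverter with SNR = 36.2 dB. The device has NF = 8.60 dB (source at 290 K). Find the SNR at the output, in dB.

27.60 dB

By definition F = SNR_in/SNR_out, so in dB: SNR_out = SNR_in − NF
SNR_out = 36.2 − 8.60 = 27.60 dB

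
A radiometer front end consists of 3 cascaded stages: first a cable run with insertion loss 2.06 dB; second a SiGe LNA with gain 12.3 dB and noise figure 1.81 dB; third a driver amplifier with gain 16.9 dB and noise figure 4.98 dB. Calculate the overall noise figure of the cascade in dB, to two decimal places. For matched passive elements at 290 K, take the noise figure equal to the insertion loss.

Convert to linear (a loss of L dB is a gain of −L dB): F_i = 10^(NF_i/10), G_i = 10^(G_i,dB/10)
  Stage 1: F_1 = 10^(2.06/10) = 1.607, G_1 = 10^(−2.06/10) = 0.6223
  Stage 2: F_2 = 10^(1.81/10) = 1.517, G_2 = 10^(12.3/10) = 16.98
  Stage 3: F_3 = 10^(4.98/10) = 3.148, G_3 = 10^(16.9/10) = 48.98
Friis cascade:
  F = 1.607 + (1.517 − 1)/0.6223 + (3.148 − 1)/10.57 = 2.641
NF = 10 log₁₀(2.641) = 4.22 dB

4.22 dB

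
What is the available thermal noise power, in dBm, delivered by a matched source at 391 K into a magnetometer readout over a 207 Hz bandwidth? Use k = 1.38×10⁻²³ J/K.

P_n = kTB = 1.38×10⁻²³ × 391 × 2.07×10² = 1.12×10⁻¹⁸ W
In dBm: 10 log₁₀(1.12×10⁻¹⁸ / 10⁻³) = −149.5 dBm

−149.5 dBm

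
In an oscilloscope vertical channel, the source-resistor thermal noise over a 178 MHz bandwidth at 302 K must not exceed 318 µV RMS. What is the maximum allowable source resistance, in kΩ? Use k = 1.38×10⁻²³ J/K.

34.1 kΩ

Johnson–Nyquist: V_n = √(4kTRB) ⇒ R = V_n² / (4kTB)
4kTB = 4 × 1.38×10⁻²³ × 302 × 1.78×10⁸ = 2.97×10⁻¹²
R = (3.18×10⁻⁴)² / 2.97×10⁻¹² = 3.41×10⁴ Ω = 34.1 kΩ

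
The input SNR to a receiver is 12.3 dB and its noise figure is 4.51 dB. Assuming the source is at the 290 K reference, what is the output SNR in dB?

By definition F = SNR_in/SNR_out, so in dB: SNR_out = SNR_in − NF
SNR_out = 12.3 − 4.51 = 7.79 dB

7.79 dB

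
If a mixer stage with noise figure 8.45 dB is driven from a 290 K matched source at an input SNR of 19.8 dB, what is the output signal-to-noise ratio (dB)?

11.35 dB

By definition F = SNR_in/SNR_out, so in dB: SNR_out = SNR_in − NF
SNR_out = 19.8 − 8.45 = 11.35 dB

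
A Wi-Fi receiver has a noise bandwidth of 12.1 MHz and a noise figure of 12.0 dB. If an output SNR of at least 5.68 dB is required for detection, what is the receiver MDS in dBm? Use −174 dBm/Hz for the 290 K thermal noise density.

−85.5 dBm

Sensitivity = −174 + 10 log₁₀(B) + NF + SNR_min
= −174 + 70.83 + 12.0 + 5.68
= −85.49 dBm → −85.5 dBm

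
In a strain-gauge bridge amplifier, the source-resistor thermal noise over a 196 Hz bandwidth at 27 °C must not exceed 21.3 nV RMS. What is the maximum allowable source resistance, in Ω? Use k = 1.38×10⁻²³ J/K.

T = 27 °C + 273.15 = 300.15 K
Johnson–Nyquist: V_n = √(4kTRB) ⇒ R = V_n² / (4kTB)
4kTB = 4 × 1.38×10⁻²³ × 300.15 × 1.96×10² = 3.25×10⁻¹⁸
R = (2.13×10⁻⁸)² / 3.25×10⁻¹⁸ = 1.40×10² Ω = 140 Ω

140 Ω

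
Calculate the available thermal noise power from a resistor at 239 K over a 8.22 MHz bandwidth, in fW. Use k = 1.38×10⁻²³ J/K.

27.1 fW

P_n = kTB = 1.38×10⁻²³ × 239 × 8.22×10⁶ = 2.71×10⁻¹⁴ W = 27.1 fW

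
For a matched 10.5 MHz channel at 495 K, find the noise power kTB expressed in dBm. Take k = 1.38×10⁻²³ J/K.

−101.4 dBm

P_n = kTB = 1.38×10⁻²³ × 495 × 1.05×10⁷ = 7.17×10⁻¹⁴ W
In dBm: 10 log₁₀(7.17×10⁻¹⁴ / 10⁻³) = −101.4 dBm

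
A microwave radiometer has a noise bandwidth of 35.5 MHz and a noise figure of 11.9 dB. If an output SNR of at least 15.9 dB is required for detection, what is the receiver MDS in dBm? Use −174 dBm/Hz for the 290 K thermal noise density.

Sensitivity = −174 + 10 log₁₀(B) + NF + SNR_min
= −174 + 75.5 + 11.9 + 15.9
= −70.7 dBm → −70.7 dBm

−70.7 dBm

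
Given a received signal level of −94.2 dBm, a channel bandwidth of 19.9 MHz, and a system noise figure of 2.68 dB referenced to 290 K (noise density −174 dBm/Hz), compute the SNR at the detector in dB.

4.1 dB

Noise floor: N = −174 + 10 log₁₀(B) + NF
10 log₁₀(1.99×10⁷) = 72.99 dB
N = −174 + 72.99 + 2.68 = −98.33 dBm
SNR = P_sig − N = −94.2 − (−98.33) = 4.13 dB → 4.1 dB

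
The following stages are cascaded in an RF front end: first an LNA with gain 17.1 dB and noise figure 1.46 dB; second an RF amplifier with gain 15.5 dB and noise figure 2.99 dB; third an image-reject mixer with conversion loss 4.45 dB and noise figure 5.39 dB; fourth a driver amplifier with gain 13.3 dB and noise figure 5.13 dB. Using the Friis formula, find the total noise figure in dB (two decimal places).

1.53 dB

Convert to linear (a loss of L dB is a gain of −L dB): F_i = 10^(NF_i/10), G_i = 10^(G_i,dB/10)
  Stage 1: F_1 = 10^(1.46/10) = 1.400, G_1 = 10^(17.1/10) = 51.29
  Stage 2: F_2 = 10^(2.99/10) = 1.991, G_2 = 10^(15.5/10) = 35.48
  Stage 3: F_3 = 10^(5.39/10) = 3.459, G_3 = 10^(−4.45/10) = 0.3589
  Stage 4: F_4 = 10^(5.13/10) = 3.258, G_4 = 10^(13.3/10) = 21.38
Friis cascade:
  F = 1.400 + (1.991 − 1)/51.29 + (3.459 − 1)/1820 + (3.258 − 1)/653.1 = 1.424
NF = 10 log₁₀(1.424) = 1.53 dB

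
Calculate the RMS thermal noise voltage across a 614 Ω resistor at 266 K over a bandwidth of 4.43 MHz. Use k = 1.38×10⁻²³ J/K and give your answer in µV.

6.32 µV

V_n = √(4kTRB)
4kTRB = 4 × 1.38×10⁻²³ × 266 × 6.14×10² × 4.43×10⁶ = 3.99×10⁻¹¹ V²
V_n = √(3.99×10⁻¹¹) = 6.32×10⁻⁶ V = 6.32 µV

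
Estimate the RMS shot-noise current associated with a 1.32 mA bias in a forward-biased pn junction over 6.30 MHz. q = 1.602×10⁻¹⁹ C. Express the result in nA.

51.6 nA

I_n = √(2qI·B)
2qI·B = 2 × 1.602×10⁻¹⁹ × 1.32×10⁻³ × 6.30×10⁶ = 2.66×10⁻¹⁵ A²
I_n = √(2.66×10⁻¹⁵) = 5.16×10⁻⁸ A = 51.6 nA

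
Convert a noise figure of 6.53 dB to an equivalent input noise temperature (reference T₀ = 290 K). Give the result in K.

1014 K

F = 10^(6.53/10) = 4.4978
T_e = (F − 1)·T₀ = (4.4978 − 1) × 290 = 1014 K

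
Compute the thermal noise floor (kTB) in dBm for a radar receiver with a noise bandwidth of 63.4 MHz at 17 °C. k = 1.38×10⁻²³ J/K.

T = 17 °C + 273.15 = 290.15 K
P_n = kTB = 1.38×10⁻²³ × 290.15 × 6.34×10⁷ = 2.54×10⁻¹³ W
In dBm: 10 log₁₀(2.54×10⁻¹³ / 10⁻³) = −96.0 dBm

−96.0 dBm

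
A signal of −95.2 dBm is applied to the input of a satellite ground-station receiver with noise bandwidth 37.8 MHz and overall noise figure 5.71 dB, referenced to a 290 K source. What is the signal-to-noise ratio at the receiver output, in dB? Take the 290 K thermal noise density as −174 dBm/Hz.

−2.7 dB

Noise floor: N = −174 + 10 log₁₀(B) + NF
10 log₁₀(3.78×10⁷) = 75.77 dB
N = −174 + 75.77 + 5.71 = −92.52 dBm
SNR = P_sig − N = −95.2 − (−92.52) = −2.68 dB → −2.7 dB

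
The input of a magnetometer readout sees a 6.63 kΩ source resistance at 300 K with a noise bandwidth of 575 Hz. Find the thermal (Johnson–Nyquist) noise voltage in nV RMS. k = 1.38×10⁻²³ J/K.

251 nV

V_n = √(4kTRB)
4kTRB = 4 × 1.38×10⁻²³ × 300 × 6.63×10³ × 5.75×10² = 6.31×10⁻¹⁴ V²
V_n = √(6.31×10⁻¹⁴) = 2.51×10⁻⁷ V = 251 nV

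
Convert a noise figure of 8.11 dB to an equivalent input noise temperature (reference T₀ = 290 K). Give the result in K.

1587 K

F = 10^(8.11/10) = 6.47143
T_e = (F − 1)·T₀ = (6.47143 − 1) × 290 = 1587 K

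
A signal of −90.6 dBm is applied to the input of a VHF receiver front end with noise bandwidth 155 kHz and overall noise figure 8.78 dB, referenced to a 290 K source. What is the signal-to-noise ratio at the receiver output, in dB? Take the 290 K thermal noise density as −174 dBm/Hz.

Noise floor: N = −174 + 10 log₁₀(B) + NF
10 log₁₀(1.55×10⁵) = 51.9 dB
N = −174 + 51.9 + 8.78 = −113.32 dBm
SNR = P_sig − N = −90.6 − (−113.32) = 22.72 dB → 22.7 dB

22.7 dB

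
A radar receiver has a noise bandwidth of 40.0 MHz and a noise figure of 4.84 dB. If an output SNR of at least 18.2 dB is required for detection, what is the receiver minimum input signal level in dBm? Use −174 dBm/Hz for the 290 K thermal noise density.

−74.9 dBm

Sensitivity = −174 + 10 log₁₀(B) + NF + SNR_min
= −174 + 76.02 + 4.84 + 18.2
= −74.94 dBm → −74.9 dBm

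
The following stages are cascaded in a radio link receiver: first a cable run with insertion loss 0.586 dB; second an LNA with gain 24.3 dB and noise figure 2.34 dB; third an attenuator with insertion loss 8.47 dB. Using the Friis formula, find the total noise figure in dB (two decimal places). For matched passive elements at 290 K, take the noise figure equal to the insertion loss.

2.98 dB

Convert to linear (a loss of L dB is a gain of −L dB): F_i = 10^(NF_i/10), G_i = 10^(G_i,dB/10)
  Stage 1: F_1 = 10^(0.586/10) = 1.144, G_1 = 10^(−0.586/10) = 0.8738
  Stage 2: F_2 = 10^(2.34/10) = 1.714, G_2 = 10^(24.3/10) = 269.2
  Stage 3: F_3 = 10^(8.47/10) = 7.031, G_3 = 10^(−8.47/10) = 0.1422
Friis cascade:
  F = 1.144 + (1.714 − 1)/0.8738 + (7.031 − 1)/235.2 = 1.987
NF = 10 log₁₀(1.987) = 2.98 dB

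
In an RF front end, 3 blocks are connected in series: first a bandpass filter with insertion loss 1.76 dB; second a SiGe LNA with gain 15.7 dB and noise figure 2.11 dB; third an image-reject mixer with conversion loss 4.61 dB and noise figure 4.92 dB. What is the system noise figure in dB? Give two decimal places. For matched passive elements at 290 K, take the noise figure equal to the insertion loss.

4.02 dB

Convert to linear (a loss of L dB is a gain of −L dB): F_i = 10^(NF_i/10), G_i = 10^(G_i,dB/10)
  Stage 1: F_1 = 10^(1.76/10) = 1.500, G_1 = 10^(−1.76/10) = 0.6668
  Stage 2: F_2 = 10^(2.11/10) = 1.626, G_2 = 10^(15.7/10) = 37.15
  Stage 3: F_3 = 10^(4.92/10) = 3.105, G_3 = 10^(−4.61/10) = 0.3459
Friis cascade:
  F = 1.500 + (1.626 − 1)/0.6668 + (3.105 − 1)/24.77 = 2.523
NF = 10 log₁₀(2.523) = 4.02 dB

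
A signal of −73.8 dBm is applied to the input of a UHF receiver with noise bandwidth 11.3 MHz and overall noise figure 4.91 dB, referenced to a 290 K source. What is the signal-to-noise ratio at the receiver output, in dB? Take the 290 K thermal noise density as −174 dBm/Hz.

Noise floor: N = −174 + 10 log₁₀(B) + NF
10 log₁₀(1.13×10⁷) = 70.53 dB
N = −174 + 70.53 + 4.91 = −98.56 dBm
SNR = P_sig − N = −73.8 − (−98.56) = 24.76 dB → 24.8 dB

24.8 dB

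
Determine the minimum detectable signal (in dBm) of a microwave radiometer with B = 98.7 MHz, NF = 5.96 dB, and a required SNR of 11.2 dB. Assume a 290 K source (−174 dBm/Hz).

−76.9 dBm

Sensitivity = −174 + 10 log₁₀(B) + NF + SNR_min
= −174 + 79.94 + 5.96 + 11.2
= −76.90 dBm → −76.9 dBm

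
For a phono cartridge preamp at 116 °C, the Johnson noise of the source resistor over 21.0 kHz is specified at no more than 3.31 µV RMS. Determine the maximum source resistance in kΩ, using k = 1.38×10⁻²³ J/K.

T = 116 °C + 273.15 = 389.15 K
Johnson–Nyquist: V_n = √(4kTRB) ⇒ R = V_n² / (4kTB)
4kTB = 4 × 1.38×10⁻²³ × 389.15 × 2.10×10⁴ = 4.51×10⁻¹⁶
R = (3.31×10⁻⁶)² / 4.51×10⁻¹⁶ = 2.43×10⁴ Ω = 24.3 kΩ

24.3 kΩ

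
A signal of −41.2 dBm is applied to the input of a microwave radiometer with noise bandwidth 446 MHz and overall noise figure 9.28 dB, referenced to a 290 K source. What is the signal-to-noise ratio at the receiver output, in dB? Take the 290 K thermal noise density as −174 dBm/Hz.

37.0 dB

Noise floor: N = −174 + 10 log₁₀(B) + NF
10 log₁₀(4.46×10⁸) = 86.49 dB
N = −174 + 86.49 + 9.28 = −78.23 dBm
SNR = P_sig − N = −41.2 − (−78.23) = 37.03 dB → 37.0 dB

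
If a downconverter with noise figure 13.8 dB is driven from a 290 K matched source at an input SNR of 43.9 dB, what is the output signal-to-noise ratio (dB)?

By definition F = SNR_in/SNR_out, so in dB: SNR_out = SNR_in − NF
SNR_out = 43.9 − 13.8 = 30.1 dB

30.1 dB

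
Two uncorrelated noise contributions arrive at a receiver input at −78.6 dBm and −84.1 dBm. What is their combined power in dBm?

−77.5 dBm

Convert to linear, add, convert back:
P₁ = 1.38×10⁻¹¹ W, P₂ = 3.89×10⁻¹² W
P_tot = 1.77×10⁻¹¹ W → 10 log₁₀(P_tot / 10⁻³) = −77.5 dBm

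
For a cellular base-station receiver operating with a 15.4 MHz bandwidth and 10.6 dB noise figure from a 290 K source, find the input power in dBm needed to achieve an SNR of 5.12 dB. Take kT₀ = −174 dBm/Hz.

−86.4 dBm

Sensitivity = −174 + 10 log₁₀(B) + NF + SNR_min
= −174 + 71.88 + 10.6 + 5.12
= −86.40 dBm → −86.4 dBm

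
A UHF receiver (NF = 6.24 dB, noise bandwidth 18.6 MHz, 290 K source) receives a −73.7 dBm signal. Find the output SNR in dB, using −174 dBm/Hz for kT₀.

21.4 dB

Noise floor: N = −174 + 10 log₁₀(B) + NF
10 log₁₀(1.86×10⁷) = 72.7 dB
N = −174 + 72.7 + 6.24 = −95.06 dBm
SNR = P_sig − N = −73.7 − (−95.06) = 21.36 dB → 21.4 dB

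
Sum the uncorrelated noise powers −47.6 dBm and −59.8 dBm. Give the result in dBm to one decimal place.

Convert to linear, add, convert back:
P₁ = 1.74×10⁻⁸ W, P₂ = 1.05×10⁻⁹ W
P_tot = 1.84×10⁻⁸ W → 10 log₁₀(P_tot / 10⁻³) = −47.3 dBm

−47.3 dBm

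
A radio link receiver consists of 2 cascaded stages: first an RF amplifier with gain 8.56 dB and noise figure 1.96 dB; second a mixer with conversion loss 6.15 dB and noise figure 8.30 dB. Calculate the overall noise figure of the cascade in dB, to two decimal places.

Convert to linear (a loss of L dB is a gain of −L dB): F_i = 10^(NF_i/10), G_i = 10^(G_i,dB/10)
  Stage 1: F_1 = 10^(1.96/10) = 1.570, G_1 = 10^(8.56/10) = 7.178
  Stage 2: F_2 = 10^(8.30/10) = 6.761, G_2 = 10^(−6.15/10) = 0.2427
Friis cascade:
  F = 1.570 + (6.761 − 1)/7.178 = 2.373
NF = 10 log₁₀(2.373) = 3.75 dB

3.75 dB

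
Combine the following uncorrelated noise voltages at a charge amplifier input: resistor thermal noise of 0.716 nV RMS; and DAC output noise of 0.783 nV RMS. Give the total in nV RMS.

Uncorrelated sources add in power (mean-square): V_tot = √(ΣV_i²)
V_tot = √[(7.16×10⁻¹⁰)² + (7.83×10⁻¹⁰)²] = 1.06×10⁻⁹ V = 1.06 nV

1.06 nV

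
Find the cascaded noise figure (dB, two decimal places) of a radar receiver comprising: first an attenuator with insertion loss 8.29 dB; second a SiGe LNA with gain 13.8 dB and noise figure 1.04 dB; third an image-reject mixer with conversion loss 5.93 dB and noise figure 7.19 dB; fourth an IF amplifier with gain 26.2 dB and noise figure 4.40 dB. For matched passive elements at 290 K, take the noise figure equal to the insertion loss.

10.68 dB

Convert to linear (a loss of L dB is a gain of −L dB): F_i = 10^(NF_i/10), G_i = 10^(G_i,dB/10)
  Stage 1: F_1 = 10^(8.29/10) = 6.745, G_1 = 10^(−8.29/10) = 0.1483
  Stage 2: F_2 = 10^(1.04/10) = 1.271, G_2 = 10^(13.8/10) = 23.99
  Stage 3: F_3 = 10^(7.19/10) = 5.236, G_3 = 10^(−5.93/10) = 0.2553
  Stage 4: F_4 = 10^(4.40/10) = 2.754, G_4 = 10^(26.2/10) = 416.9
Friis cascade:
  F = 6.745 + (1.271 − 1)/0.1483 + (5.236 − 1)/3.556 + (2.754 − 1)/0.9078 = 11.69
NF = 10 log₁₀(11.69) = 10.68 dB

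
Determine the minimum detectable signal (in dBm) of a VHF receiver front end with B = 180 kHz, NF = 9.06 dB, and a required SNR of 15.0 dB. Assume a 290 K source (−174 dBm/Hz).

Sensitivity = −174 + 10 log₁₀(B) + NF + SNR_min
= −174 + 52.55 + 9.06 + 15.0
= −97.39 dBm → −97.4 dBm

−97.4 dBm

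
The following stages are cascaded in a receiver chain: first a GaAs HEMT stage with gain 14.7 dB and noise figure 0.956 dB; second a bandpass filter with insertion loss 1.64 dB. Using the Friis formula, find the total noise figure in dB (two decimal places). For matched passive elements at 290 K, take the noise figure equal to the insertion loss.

1.01 dB

Convert to linear (a loss of L dB is a gain of −L dB): F_i = 10^(NF_i/10), G_i = 10^(G_i,dB/10)
  Stage 1: F_1 = 10^(0.956/10) = 1.246, G_1 = 10^(14.7/10) = 29.51
  Stage 2: F_2 = 10^(1.64/10) = 1.459, G_2 = 10^(−1.64/10) = 0.6855
Friis cascade:
  F = 1.246 + (1.459 − 1)/29.51 = 1.262
NF = 10 log₁₀(1.262) = 1.01 dB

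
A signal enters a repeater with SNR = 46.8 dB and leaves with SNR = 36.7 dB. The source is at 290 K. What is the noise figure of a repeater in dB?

10.1 dB

NF (dB) = SNR_in(dB) − SNR_out(dB) when the source is at T₀
NF = 46.8 − 36.7 = 10.1 dB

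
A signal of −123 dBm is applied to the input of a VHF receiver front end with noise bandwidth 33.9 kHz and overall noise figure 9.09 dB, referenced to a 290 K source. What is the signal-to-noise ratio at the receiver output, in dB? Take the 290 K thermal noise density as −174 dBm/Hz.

−3.4 dB

Noise floor: N = −174 + 10 log₁₀(B) + NF
10 log₁₀(3.39×10⁴) = 45.3 dB
N = −174 + 45.3 + 9.09 = −119.61 dBm
SNR = P_sig − N = −123 − (−119.61) = −3.39 dB → −3.4 dB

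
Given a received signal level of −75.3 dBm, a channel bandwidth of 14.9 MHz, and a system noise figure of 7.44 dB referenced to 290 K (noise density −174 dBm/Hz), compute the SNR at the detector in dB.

19.5 dB

Noise floor: N = −174 + 10 log₁₀(B) + NF
10 log₁₀(1.49×10⁷) = 71.73 dB
N = −174 + 71.73 + 7.44 = −94.83 dBm
SNR = P_sig − N = −75.3 − (−94.83) = 19.53 dB → 19.5 dB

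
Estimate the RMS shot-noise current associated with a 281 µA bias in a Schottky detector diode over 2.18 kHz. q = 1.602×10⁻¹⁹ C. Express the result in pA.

443 pA

I_n = √(2qI·B)
2qI·B = 2 × 1.602×10⁻¹⁹ × 2.81×10⁻⁴ × 2.18×10³ = 1.96×10⁻¹⁹ A²
I_n = √(1.96×10⁻¹⁹) = 4.43×10⁻¹⁰ A = 443 pA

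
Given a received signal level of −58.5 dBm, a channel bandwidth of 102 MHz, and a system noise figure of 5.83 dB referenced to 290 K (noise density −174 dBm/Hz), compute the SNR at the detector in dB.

Noise floor: N = −174 + 10 log₁₀(B) + NF
10 log₁₀(1.02×10⁸) = 80.09 dB
N = −174 + 80.09 + 5.83 = −88.08 dBm
SNR = P_sig − N = −58.5 − (−88.08) = 29.58 dB → 29.6 dB

29.6 dB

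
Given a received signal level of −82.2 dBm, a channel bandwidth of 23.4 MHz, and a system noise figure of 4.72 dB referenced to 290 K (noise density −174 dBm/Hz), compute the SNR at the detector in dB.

13.4 dB

Noise floor: N = −174 + 10 log₁₀(B) + NF
10 log₁₀(2.34×10⁷) = 73.69 dB
N = −174 + 73.69 + 4.72 = −95.59 dBm
SNR = P_sig − N = −82.2 − (−95.59) = 13.39 dB → 13.4 dB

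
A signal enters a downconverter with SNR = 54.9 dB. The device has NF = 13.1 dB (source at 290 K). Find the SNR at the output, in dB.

By definition F = SNR_in/SNR_out, so in dB: SNR_out = SNR_in − NF
SNR_out = 54.9 − 13.1 = 41.8 dB

41.8 dB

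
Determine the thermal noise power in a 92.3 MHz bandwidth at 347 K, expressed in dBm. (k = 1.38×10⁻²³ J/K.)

−93.5 dBm

P_n = kTB = 1.38×10⁻²³ × 347 × 9.23×10⁷ = 4.42×10⁻¹³ W
In dBm: 10 log₁₀(4.42×10⁻¹³ / 10⁻³) = −93.5 dBm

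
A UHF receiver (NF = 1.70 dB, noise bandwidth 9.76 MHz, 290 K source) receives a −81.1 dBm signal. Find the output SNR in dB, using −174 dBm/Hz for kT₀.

Noise floor: N = −174 + 10 log₁₀(B) + NF
10 log₁₀(9.76×10⁶) = 69.89 dB
N = −174 + 69.89 + 1.70 = −102.41 dBm
SNR = P_sig − N = −81.1 − (−102.41) = 21.31 dB → 21.3 dB

21.3 dB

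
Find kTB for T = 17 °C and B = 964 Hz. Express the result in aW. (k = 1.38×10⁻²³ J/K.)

3.86 aW

T = 17 °C + 273.15 = 290.15 K
P_n = kTB = 1.38×10⁻²³ × 290.15 × 9.64×10² = 3.86×10⁻¹⁸ W = 3.86 aW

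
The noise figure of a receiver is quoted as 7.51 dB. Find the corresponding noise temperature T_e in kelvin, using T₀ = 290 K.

1345 K

F = 10^(7.51/10) = 5.63638
T_e = (F − 1)·T₀ = (5.63638 − 1) × 290 = 1345 K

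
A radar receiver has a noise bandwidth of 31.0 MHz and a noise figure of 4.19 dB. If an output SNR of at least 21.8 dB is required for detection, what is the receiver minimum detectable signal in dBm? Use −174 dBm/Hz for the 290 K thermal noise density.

Sensitivity = −174 + 10 log₁₀(B) + NF + SNR_min
= −174 + 74.91 + 4.19 + 21.8
= −73.10 dBm → −73.1 dBm

−73.1 dBm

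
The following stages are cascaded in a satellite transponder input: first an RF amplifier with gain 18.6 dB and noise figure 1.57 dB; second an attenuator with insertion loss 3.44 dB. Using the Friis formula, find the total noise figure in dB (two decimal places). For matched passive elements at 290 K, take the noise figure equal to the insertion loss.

1.62 dB

Convert to linear (a loss of L dB is a gain of −L dB): F_i = 10^(NF_i/10), G_i = 10^(G_i,dB/10)
  Stage 1: F_1 = 10^(1.57/10) = 1.435, G_1 = 10^(18.6/10) = 72.44
  Stage 2: F_2 = 10^(3.44/10) = 2.208, G_2 = 10^(−3.44/10) = 0.4529
Friis cascade:
  F = 1.435 + (2.208 − 1)/72.44 = 1.452
NF = 10 log₁₀(1.452) = 1.62 dB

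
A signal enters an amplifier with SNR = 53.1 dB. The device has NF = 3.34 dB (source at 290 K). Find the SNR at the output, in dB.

49.76 dB

By definition F = SNR_in/SNR_out, so in dB: SNR_out = SNR_in − NF
SNR_out = 53.1 − 3.34 = 49.76 dB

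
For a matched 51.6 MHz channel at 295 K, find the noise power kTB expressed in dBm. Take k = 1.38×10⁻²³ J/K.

P_n = kTB = 1.38×10⁻²³ × 295 × 5.16×10⁷ = 2.10×10⁻¹³ W
In dBm: 10 log₁₀(2.10×10⁻¹³ / 10⁻³) = −96.8 dBm

−96.8 dBm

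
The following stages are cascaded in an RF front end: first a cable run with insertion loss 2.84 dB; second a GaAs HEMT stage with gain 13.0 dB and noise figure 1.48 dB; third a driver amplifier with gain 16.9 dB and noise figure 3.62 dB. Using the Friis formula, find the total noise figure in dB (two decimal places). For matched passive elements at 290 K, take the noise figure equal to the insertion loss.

4.52 dB

Convert to linear (a loss of L dB is a gain of −L dB): F_i = 10^(NF_i/10), G_i = 10^(G_i,dB/10)
  Stage 1: F_1 = 10^(2.84/10) = 1.923, G_1 = 10^(−2.84/10) = 0.5200
  Stage 2: F_2 = 10^(1.48/10) = 1.406, G_2 = 10^(13.0/10) = 19.95
  Stage 3: F_3 = 10^(3.62/10) = 2.301, G_3 = 10^(16.9/10) = 48.98
Friis cascade:
  F = 1.923 + (1.406 − 1)/0.5200 + (2.301 − 1)/10.38 = 2.829
NF = 10 log₁₀(2.829) = 4.52 dB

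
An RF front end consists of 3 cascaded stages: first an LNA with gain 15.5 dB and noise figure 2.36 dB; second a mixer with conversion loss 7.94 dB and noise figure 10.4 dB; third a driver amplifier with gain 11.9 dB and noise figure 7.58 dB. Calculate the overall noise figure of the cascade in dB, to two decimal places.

4.52 dB

Convert to linear (a loss of L dB is a gain of −L dB): F_i = 10^(NF_i/10), G_i = 10^(G_i,dB/10)
  Stage 1: F_1 = 10^(2.36/10) = 1.722, G_1 = 10^(15.5/10) = 35.48
  Stage 2: F_2 = 10^(10.4/10) = 10.96, G_2 = 10^(−7.94/10) = 0.1607
  Stage 3: F_3 = 10^(7.58/10) = 5.728, G_3 = 10^(11.9/10) = 15.49
Friis cascade:
  F = 1.722 + (10.96 − 1)/35.48 + (5.728 − 1)/5.702 = 2.832
NF = 10 log₁₀(2.832) = 4.52 dB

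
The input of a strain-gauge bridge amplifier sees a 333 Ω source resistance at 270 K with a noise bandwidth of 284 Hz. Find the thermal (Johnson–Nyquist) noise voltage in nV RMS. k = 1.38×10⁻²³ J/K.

37.5 nV

V_n = √(4kTRB)
4kTRB = 4 × 1.38×10⁻²³ × 270 × 3.33×10² × 2.84×10² = 1.41×10⁻¹⁵ V²
V_n = √(1.41×10⁻¹⁵) = 3.75×10⁻⁸ V = 37.5 nV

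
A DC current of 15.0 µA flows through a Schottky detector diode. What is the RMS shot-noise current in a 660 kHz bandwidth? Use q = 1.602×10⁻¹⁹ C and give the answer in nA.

I_n = √(2qI·B)
2qI·B = 2 × 1.602×10⁻¹⁹ × 1.50×10⁻⁵ × 6.60×10⁵ = 3.17×10⁻¹⁸ A²
I_n = √(3.17×10⁻¹⁸) = 1.78×10⁻⁹ A = 1.78 nA

1.78 nA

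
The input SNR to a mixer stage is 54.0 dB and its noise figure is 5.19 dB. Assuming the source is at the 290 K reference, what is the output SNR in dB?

By definition F = SNR_in/SNR_out, so in dB: SNR_out = SNR_in − NF
SNR_out = 54.0 − 5.19 = 48.81 dB

48.81 dB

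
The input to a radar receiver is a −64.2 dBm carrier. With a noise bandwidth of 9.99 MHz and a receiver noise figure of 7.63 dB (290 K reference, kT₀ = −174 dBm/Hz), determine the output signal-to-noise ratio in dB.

32.2 dB

Noise floor: N = −174 + 10 log₁₀(B) + NF
10 log₁₀(9.99×10⁶) = 70 dB
N = −174 + 70 + 7.63 = −96.37 dBm
SNR = P_sig − N = −64.2 − (−96.37) = 32.17 dB → 32.2 dB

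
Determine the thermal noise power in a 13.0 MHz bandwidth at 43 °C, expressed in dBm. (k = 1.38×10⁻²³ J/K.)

−102.5 dBm

T = 43 °C + 273.15 = 316.15 K
P_n = kTB = 1.38×10⁻²³ × 316.15 × 1.30×10⁷ = 5.67×10⁻¹⁴ W
In dBm: 10 log₁₀(5.67×10⁻¹⁴ / 10⁻³) = −102.5 dBm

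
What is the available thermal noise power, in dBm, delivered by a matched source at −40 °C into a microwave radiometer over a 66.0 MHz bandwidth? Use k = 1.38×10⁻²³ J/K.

−96.7 dBm

T = −40 °C + 273.15 = 233.15 K
P_n = kTB = 1.38×10⁻²³ × 233.15 × 6.60×10⁷ = 2.12×10⁻¹³ W
In dBm: 10 log₁₀(2.12×10⁻¹³ / 10⁻³) = −96.7 dBm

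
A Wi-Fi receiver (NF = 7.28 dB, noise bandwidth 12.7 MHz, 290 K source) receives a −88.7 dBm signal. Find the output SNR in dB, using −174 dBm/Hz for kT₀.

Noise floor: N = −174 + 10 log₁₀(B) + NF
10 log₁₀(1.27×10⁷) = 71.04 dB
N = −174 + 71.04 + 7.28 = −95.68 dBm
SNR = P_sig − N = −88.7 − (−95.68) = 6.98 dB → 7.0 dB

7.0 dB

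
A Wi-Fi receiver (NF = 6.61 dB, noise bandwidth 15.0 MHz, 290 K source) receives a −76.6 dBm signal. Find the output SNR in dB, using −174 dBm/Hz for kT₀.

Noise floor: N = −174 + 10 log₁₀(B) + NF
10 log₁₀(1.50×10⁷) = 71.76 dB
N = −174 + 71.76 + 6.61 = −95.63 dBm
SNR = P_sig − N = −76.6 − (−95.63) = 19.03 dB → 19.0 dB

19.0 dB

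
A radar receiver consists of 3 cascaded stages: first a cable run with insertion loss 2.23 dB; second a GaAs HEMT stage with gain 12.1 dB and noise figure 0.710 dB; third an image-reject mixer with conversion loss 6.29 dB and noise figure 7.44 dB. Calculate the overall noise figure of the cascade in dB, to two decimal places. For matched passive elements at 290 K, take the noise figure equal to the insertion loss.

Convert to linear (a loss of L dB is a gain of −L dB): F_i = 10^(NF_i/10), G_i = 10^(G_i,dB/10)
  Stage 1: F_1 = 10^(2.23/10) = 1.671, G_1 = 10^(−2.23/10) = 0.5984
  Stage 2: F_2 = 10^(0.710/10) = 1.178, G_2 = 10^(12.1/10) = 16.22
  Stage 3: F_3 = 10^(7.44/10) = 5.546, G_3 = 10^(−6.29/10) = 0.2350
Friis cascade:
  F = 1.671 + (1.178 − 1)/0.5984 + (5.546 − 1)/9.705 = 2.436
NF = 10 log₁₀(2.436) = 3.87 dB

3.87 dB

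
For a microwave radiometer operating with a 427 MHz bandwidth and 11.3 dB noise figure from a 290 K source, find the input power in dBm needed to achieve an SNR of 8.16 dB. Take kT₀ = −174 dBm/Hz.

−68.2 dBm

Sensitivity = −174 + 10 log₁₀(B) + NF + SNR_min
= −174 + 86.3 + 11.3 + 8.16
= −68.24 dBm → −68.2 dBm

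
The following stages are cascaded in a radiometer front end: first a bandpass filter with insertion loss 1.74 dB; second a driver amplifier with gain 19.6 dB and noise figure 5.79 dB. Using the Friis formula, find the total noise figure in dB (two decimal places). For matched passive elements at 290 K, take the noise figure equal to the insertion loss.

7.53 dB

Convert to linear (a loss of L dB is a gain of −L dB): F_i = 10^(NF_i/10), G_i = 10^(G_i,dB/10)
  Stage 1: F_1 = 10^(1.74/10) = 1.493, G_1 = 10^(−1.74/10) = 0.6699
  Stage 2: F_2 = 10^(5.79/10) = 3.793, G_2 = 10^(19.6/10) = 91.20
Friis cascade:
  F = 1.493 + (3.793 − 1)/0.6699 = 5.662
NF = 10 log₁₀(5.662) = 7.53 dB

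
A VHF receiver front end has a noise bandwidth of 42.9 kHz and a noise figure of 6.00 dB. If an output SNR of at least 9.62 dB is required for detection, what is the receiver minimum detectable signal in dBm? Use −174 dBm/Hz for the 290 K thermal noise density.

Sensitivity = −174 + 10 log₁₀(B) + NF + SNR_min
= −174 + 46.32 + 6.00 + 9.62
= −112.06 dBm → −112.1 dBm

−112.1 dBm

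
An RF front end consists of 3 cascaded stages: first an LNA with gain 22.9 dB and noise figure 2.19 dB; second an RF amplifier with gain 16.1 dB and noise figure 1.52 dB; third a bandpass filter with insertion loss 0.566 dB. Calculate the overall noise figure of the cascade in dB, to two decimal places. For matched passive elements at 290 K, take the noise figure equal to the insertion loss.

2.20 dB

Convert to linear (a loss of L dB is a gain of −L dB): F_i = 10^(NF_i/10), G_i = 10^(G_i,dB/10)
  Stage 1: F_1 = 10^(2.19/10) = 1.656, G_1 = 10^(22.9/10) = 195.0
  Stage 2: F_2 = 10^(1.52/10) = 1.419, G_2 = 10^(16.1/10) = 40.74
  Stage 3: F_3 = 10^(0.566/10) = 1.139, G_3 = 10^(−0.566/10) = 0.8778
Friis cascade:
  F = 1.656 + (1.419 − 1)/195.0 + (1.139 − 1)/7943 = 1.658
NF = 10 log₁₀(1.658) = 2.20 dB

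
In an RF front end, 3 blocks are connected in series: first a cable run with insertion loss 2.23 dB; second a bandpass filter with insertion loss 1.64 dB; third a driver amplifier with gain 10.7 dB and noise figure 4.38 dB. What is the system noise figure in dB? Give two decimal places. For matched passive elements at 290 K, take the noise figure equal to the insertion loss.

Convert to linear (a loss of L dB is a gain of −L dB): F_i = 10^(NF_i/10), G_i = 10^(G_i,dB/10)
  Stage 1: F_1 = 10^(2.23/10) = 1.671, G_1 = 10^(−2.23/10) = 0.5984
  Stage 2: F_2 = 10^(1.64/10) = 1.459, G_2 = 10^(−1.64/10) = 0.6855
  Stage 3: F_3 = 10^(4.38/10) = 2.742, G_3 = 10^(10.7/10) = 11.75
Friis cascade:
  F = 1.671 + (1.459 − 1)/0.5984 + (2.742 − 1)/0.4102 = 6.683
NF = 10 log₁₀(6.683) = 8.25 dB

8.25 dB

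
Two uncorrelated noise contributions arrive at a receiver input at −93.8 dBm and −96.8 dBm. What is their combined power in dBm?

−92.0 dBm

Convert to linear, add, convert back:
P₁ = 4.17×10⁻¹³ W, P₂ = 2.09×10⁻¹³ W
P_tot = 6.26×10⁻¹³ W → 10 log₁₀(P_tot / 10⁻³) = −92.0 dBm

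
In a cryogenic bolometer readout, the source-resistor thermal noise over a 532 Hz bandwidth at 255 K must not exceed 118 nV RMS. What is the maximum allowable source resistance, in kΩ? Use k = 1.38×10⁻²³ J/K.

1.86 kΩ

Johnson–Nyquist: V_n = √(4kTRB) ⇒ R = V_n² / (4kTB)
4kTB = 4 × 1.38×10⁻²³ × 255 × 5.32×10² = 7.49×10⁻¹⁸
R = (1.18×10⁻⁷)² / 7.49×10⁻¹⁸ = 1.86×10³ Ω = 1.86 kΩ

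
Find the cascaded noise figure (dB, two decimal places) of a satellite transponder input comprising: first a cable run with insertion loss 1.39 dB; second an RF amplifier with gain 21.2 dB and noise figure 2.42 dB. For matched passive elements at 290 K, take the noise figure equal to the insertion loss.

Convert to linear (a loss of L dB is a gain of −L dB): F_i = 10^(NF_i/10), G_i = 10^(G_i,dB/10)
  Stage 1: F_1 = 10^(1.39/10) = 1.377, G_1 = 10^(−1.39/10) = 0.7261
  Stage 2: F_2 = 10^(2.42/10) = 1.746, G_2 = 10^(21.2/10) = 131.8
Friis cascade:
  F = 1.377 + (1.746 − 1)/0.7261 = 2.404
NF = 10 log₁₀(2.404) = 3.81 dB

3.81 dB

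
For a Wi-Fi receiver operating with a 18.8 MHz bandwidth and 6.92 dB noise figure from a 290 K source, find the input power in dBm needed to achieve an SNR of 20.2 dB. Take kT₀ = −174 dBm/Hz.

−74.1 dBm

Sensitivity = −174 + 10 log₁₀(B) + NF + SNR_min
= −174 + 72.74 + 6.92 + 20.2
= −74.14 dBm → −74.1 dBm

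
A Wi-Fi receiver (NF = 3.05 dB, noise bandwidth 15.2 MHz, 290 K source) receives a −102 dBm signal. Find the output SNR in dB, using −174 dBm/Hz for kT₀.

−2.9 dB

Noise floor: N = −174 + 10 log₁₀(B) + NF
10 log₁₀(1.52×10⁷) = 71.82 dB
N = −174 + 71.82 + 3.05 = −99.13 dBm
SNR = P_sig − N = −102 − (−99.13) = −2.87 dB → −2.9 dB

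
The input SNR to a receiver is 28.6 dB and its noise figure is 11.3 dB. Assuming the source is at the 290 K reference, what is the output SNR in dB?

17.3 dB

By definition F = SNR_in/SNR_out, so in dB: SNR_out = SNR_in − NF
SNR_out = 28.6 − 11.3 = 17.3 dB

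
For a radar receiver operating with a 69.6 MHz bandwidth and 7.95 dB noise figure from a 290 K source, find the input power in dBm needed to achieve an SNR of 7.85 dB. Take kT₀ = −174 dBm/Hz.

−79.8 dBm

Sensitivity = −174 + 10 log₁₀(B) + NF + SNR_min
= −174 + 78.43 + 7.95 + 7.85
= −79.77 dBm → −79.8 dBm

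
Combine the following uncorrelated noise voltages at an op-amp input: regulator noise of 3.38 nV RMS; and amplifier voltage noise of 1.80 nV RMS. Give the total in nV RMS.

Uncorrelated sources add in power (mean-square): V_tot = √(ΣV_i²)
V_tot = √[(3.38×10⁻⁹)² + (1.80×10⁻⁹)²] = 3.83×10⁻⁹ V = 3.83 nV

3.83 nV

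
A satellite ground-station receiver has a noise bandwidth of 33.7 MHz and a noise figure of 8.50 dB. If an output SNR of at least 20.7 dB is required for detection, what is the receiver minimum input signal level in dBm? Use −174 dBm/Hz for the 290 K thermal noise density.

−69.5 dBm

Sensitivity = −174 + 10 log₁₀(B) + NF + SNR_min
= −174 + 75.28 + 8.50 + 20.7
= −69.52 dBm → −69.5 dBm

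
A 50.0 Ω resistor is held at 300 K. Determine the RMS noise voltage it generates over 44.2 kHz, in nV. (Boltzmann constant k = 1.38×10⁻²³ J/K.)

V_n = √(4kTRB)
4kTRB = 4 × 1.38×10⁻²³ × 300 × 5.00×10¹ × 4.42×10⁴ = 3.66×10⁻¹⁴ V²
V_n = √(3.66×10⁻¹⁴) = 1.91×10⁻⁷ V = 191 nV

191 nV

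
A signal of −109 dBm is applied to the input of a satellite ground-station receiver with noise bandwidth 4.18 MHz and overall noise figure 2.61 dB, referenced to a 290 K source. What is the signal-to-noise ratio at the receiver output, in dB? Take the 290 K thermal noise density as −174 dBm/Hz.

Noise floor: N = −174 + 10 log₁₀(B) + NF
10 log₁₀(4.18×10⁶) = 66.21 dB
N = −174 + 66.21 + 2.61 = −105.18 dBm
SNR = P_sig − N = −109 − (−105.18) = −3.82 dB → −3.8 dB

−3.8 dB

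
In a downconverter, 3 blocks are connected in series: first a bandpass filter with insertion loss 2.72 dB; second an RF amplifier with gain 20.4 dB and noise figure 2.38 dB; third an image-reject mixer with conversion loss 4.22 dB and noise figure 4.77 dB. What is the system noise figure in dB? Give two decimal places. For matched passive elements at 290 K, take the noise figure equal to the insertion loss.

5.15 dB

Convert to linear (a loss of L dB is a gain of −L dB): F_i = 10^(NF_i/10), G_i = 10^(G_i,dB/10)
  Stage 1: F_1 = 10^(2.72/10) = 1.871, G_1 = 10^(−2.72/10) = 0.5346
  Stage 2: F_2 = 10^(2.38/10) = 1.730, G_2 = 10^(20.4/10) = 109.6
  Stage 3: F_3 = 10^(4.77/10) = 2.999, G_3 = 10^(−4.22/10) = 0.3784
Friis cascade:
  F = 1.871 + (1.730 − 1)/0.5346 + (2.999 − 1)/58.61 = 3.270
NF = 10 log₁₀(3.270) = 5.15 dB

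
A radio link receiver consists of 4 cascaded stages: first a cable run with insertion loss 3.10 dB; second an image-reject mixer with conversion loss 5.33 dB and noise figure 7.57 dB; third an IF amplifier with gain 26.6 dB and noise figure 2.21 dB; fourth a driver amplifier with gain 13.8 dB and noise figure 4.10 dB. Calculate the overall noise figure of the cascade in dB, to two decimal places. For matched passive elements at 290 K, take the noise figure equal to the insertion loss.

Convert to linear (a loss of L dB is a gain of −L dB): F_i = 10^(NF_i/10), G_i = 10^(G_i,dB/10)
  Stage 1: F_1 = 10^(3.10/10) = 2.042, G_1 = 10^(−3.10/10) = 0.4898
  Stage 2: F_2 = 10^(7.57/10) = 5.715, G_2 = 10^(−5.33/10) = 0.2931
  Stage 3: F_3 = 10^(2.21/10) = 1.663, G_3 = 10^(26.6/10) = 457.1
  Stage 4: F_4 = 10^(4.10/10) = 2.570, G_4 = 10^(13.8/10) = 23.99
Friis cascade:
  F = 2.042 + (5.715 − 1)/0.4898 + (1.663 − 1)/0.1435 + (2.570 − 1)/65.61 = 16.31
NF = 10 log₁₀(16.31) = 12.13 dB

12.13 dB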